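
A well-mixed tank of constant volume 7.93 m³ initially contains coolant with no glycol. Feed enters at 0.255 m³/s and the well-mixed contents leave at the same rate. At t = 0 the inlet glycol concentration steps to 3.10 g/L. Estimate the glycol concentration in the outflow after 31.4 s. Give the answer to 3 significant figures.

1.97 g/L

Unsteady species balance (constant V, well mixed): V dC/dt = Q(C_in − C).
So dC/dt = (C_in − C)/τ with τ = V/Q = 7.93/0.255 = 31.098 s.
Integrating: C(t) = C_in + (C₀ − C_in) e^(−t/τ).
C(31.4) = 3.10 + (0 − 3.10)·e^(−31.4/31.098) = 3.10 + (-3.1000)·0.36432 = 1.9706 g/L.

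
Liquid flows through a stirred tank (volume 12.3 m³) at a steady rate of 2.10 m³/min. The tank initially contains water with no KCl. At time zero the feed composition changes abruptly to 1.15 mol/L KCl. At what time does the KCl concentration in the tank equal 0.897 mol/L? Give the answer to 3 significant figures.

Unsteady species balance (constant V, well mixed): V dC/dt = Q(C_in − C), so τ = V/Q = 5.8571 min.
C(t) = C_in + (C₀ − C_in) e^(−t/τ). Set C = 0.897 and solve for t:
e^(−t/τ) = (C − C_in)/(C₀ − C_in) = (0.897 − 1.15)/(0 − 1.15) = 0.22000
t = −τ ln(…) = 5.8571 × 1.5141 = 8.8685 min.

8.87 min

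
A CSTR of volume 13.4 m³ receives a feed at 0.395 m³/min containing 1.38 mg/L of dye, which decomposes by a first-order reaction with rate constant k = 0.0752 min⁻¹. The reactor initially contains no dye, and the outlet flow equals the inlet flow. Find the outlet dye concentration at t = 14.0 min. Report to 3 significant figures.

0.299 mg/L

Species balance: V dC/dt = Q C_in − Q C − k V C.
dC/dt = (Q/V) C_in − (Q/V + k) C; effective rate a = Q/V + k = 0.029478 + 0.0752 = 0.10468 min⁻¹.
C_ss = Q C_in/(Q + kV) = 0.38861 mg/L; C(t) = C_ss + (C₀ − C_ss) e^(−a t).
C(14.0) = 0.38861 + (-0.38861)·e^(−0.10468·14.0) = 0.38861 + (-0.38861)·0.23097 = 0.29886 mg/L.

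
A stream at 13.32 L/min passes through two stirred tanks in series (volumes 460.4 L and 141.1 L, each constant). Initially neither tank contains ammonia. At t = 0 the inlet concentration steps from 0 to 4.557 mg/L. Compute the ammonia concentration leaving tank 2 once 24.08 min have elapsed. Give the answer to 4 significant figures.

Species balance on tank i: dCᵢ/dt = (Cᵢ₋₁ − Cᵢ)/τᵢ with τᵢ = Vᵢ/Q.
τ₁ = 460.4/13.32 = 34.5646 min; τ₂ = 141.1/13.32 = 10.5931 min.
Solving the cascade with C₁(0)=C₂(0)=0 gives C₂(t) = C_in[1 − (τ₁ e^(−t/τ₁) − τ₂ e^(−t/τ₂))/(τ₁ − τ₂)].
At t = 24.08: e^(−t/τ₁) = 0.498243, e^(−t/τ₂) = 0.102984.
C₂ = 4.557·[1 − (34.5646·0.498243 − 10.5931·0.102984)/(23.9715)] = 4.557·0.327090 = 1.49055 mg/L.

1.491 mg/L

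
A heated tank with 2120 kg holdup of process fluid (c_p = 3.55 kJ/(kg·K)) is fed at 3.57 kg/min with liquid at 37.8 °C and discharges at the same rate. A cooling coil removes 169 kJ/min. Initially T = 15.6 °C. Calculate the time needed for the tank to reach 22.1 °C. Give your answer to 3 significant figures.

M c_p dT/dt = ṁ c_p (T_in − T) − Q̇.
τ = M/ṁ = 593.84 min; T_ss = T_in − Q̇/(ṁ c_p) = 24.465 °C.
T(t) = T_ss + (T₀ − T_ss) e^(−t/τ). Set T = 22.1:
e^(−t/τ) = (22.1 − 24.465)/(15.6 − 24.465) = 0.26679
t = −593.84 · ln(0.26679) = 784.64 min.

785 min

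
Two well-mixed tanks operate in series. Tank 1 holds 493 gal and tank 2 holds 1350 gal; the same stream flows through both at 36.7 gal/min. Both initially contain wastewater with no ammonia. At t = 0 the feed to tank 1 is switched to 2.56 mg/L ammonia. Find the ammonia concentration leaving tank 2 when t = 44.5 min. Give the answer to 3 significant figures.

Species balance on tank i: dCᵢ/dt = (Cᵢ₋₁ − Cᵢ)/τᵢ with τᵢ = Vᵢ/Q.
τ₁ = 493/36.7 = 13.433 min; τ₂ = 1350/36.7 = 36.785 min.
Solving the cascade with C₁(0)=C₂(0)=0 gives C₂(t) = C_in[1 − (τ₁ e^(−t/τ₁) − τ₂ e^(−t/τ₂))/(τ₁ − τ₂)].
At t = 44.5: e^(−t/τ₁) = 0.036419, e^(−t/τ₂) = 0.29827.
C₂ = 2.56·[1 − (13.433·0.036419 − 36.785·0.29827)/(-23.351)] = 2.56·0.55109 = 1.4108 mg/L.

1.41 mg/L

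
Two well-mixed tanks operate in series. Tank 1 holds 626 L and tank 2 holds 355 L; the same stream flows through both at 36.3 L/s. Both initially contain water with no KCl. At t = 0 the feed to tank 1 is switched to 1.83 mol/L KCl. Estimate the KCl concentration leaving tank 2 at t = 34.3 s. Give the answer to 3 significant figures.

Species balance on tank i: dCᵢ/dt = (Cᵢ₋₁ − Cᵢ)/τᵢ with τᵢ = Vᵢ/Q.
τ₁ = 626/36.3 = 17.245 s; τ₂ = 355/36.3 = 9.7796 s.
Solving the cascade with C₁(0)=C₂(0)=0 gives C₂(t) = C_in[1 − (τ₁ e^(−t/τ₁) − τ₂ e^(−t/τ₂))/(τ₁ − τ₂)].
At t = 34.3: e^(−t/τ₁) = 0.13684, e^(−t/τ₂) = 0.029978.
C₂ = 1.83·[1 − (17.245·0.13684 − 9.7796·0.029978)/(7.4656)] = 1.83·0.72318 = 1.3234 mol/L.

1.32 mol/L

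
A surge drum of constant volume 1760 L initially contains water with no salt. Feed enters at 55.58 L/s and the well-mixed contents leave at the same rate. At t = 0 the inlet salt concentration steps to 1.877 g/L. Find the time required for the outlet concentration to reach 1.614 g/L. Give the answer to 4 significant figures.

62.23 s

Species balance: V dC/dt = Q(C_in − C) ⇒ τ = V/Q = 31.6661 s.
C(t) = C_in + (C₀ − C_in) e^(−t/τ). Set C = 1.614 and solve for t:
e^(−t/τ) = (C − C_in)/(C₀ − C_in) = (1.614 − 1.877)/(0 − 1.877) = 0.140117
t = −τ ln(…) = 31.6661 × 1.96528 = 62.2326 s.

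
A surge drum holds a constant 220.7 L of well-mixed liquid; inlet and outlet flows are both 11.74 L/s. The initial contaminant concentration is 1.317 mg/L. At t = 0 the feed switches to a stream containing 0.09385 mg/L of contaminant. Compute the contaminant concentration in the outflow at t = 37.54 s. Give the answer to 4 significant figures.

Transient balance on the dissolved component: V dC/dt = Q(C_in − C).
So dC/dt = (C_in − C)/τ with τ = V/Q = 220.7/11.74 = 18.7990 s.
This is linear first-order; C(t) = C_in + (C₀ − C_in) e^(−t/τ).
C(37.54) = 0.09385 + (1.317 − 0.09385)·e^(−37.54/18.7990) = 0.09385 + (1.22315)·0.135753 = 0.259896 mg/L.

0.2599 mg/L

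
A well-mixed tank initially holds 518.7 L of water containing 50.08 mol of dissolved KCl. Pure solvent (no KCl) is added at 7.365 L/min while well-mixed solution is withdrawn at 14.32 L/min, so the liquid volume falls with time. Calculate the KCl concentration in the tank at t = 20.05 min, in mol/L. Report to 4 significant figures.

0.06930 mol/L

Let m(t) be the amount of KCl. Volume: V(t) = V₀ + (Q_in − Q_out) t = 518.7 − 6.95500 t; V(20.05) = 379.252 L.
No KCl enters, so dm/dt = −Q_out · (m/V).
dm/m = −Q_out dt/(V₀ − 6.95500 t); integrating gives ln(m/m₀) = −(Q_out/(Q_in−Q_out)) ln(V/V₀).
m = m₀ (V₀/V)^(Q_out/(Q_in−Q_out)) = 50.08 × (518.7/379.252)^(-2.05895) = 26.2828 mol.
C = m/V = 26.2828/379.252 = 0.0693016 mol/L.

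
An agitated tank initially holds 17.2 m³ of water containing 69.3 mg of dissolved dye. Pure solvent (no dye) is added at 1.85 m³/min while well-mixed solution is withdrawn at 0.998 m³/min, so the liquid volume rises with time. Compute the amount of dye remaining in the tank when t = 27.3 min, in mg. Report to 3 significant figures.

25.4 mg

Let m(t) be the amount of dye. Volume: V(t) = V₀ + (Q_in − Q_out) t = 17.2 + 0.85200 t; V(27.3) = 40.460 m³.
Species balance (pure solvent in): dm/dt = −Q_out · m/V(t).
Separate: dm/m = −Q_out dt/V(t) ⇒ ln(m/m₀) = −(Q_out/(Q_in−Q_out)) ln(V/V₀).
m = m₀ (V₀/V)^(Q_out/(Q_in−Q_out)) = 69.3 × (17.2/40.460)^(1.1714) = 25.444 mg.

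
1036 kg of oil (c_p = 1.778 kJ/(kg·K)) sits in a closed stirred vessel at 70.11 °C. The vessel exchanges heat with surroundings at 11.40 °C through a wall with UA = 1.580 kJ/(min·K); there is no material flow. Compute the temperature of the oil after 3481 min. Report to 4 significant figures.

14.36 °C

M c_p dT/dt = −UA(T − T_amb).
dT/dt = (T_ss − T)/τ with T_ss = T_amb = 11.4000 °C, τ = M c_p/UA = 1036·1.778/1.580 = 1165.83 min.
This is linear first-order; T(t) = T_ss + (T₀ − T_ss) e^(−t/τ).
T(3481) = 11.4000 + (58.7100)·0.0504960 = 14.3646 °C.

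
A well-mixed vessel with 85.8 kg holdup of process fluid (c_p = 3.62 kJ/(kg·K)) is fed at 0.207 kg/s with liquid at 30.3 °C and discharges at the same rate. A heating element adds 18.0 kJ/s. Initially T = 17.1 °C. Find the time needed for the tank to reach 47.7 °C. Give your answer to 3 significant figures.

716 s

First-law balance (no shaft work): M c_p dT/dt = ṁ c_p (T_in − T) + 18.0.
τ = M/ṁ = 414.49 s; T_ss = T_in + Q̇/(ṁ c_p) = 54.321 °C.
T(t) = T_ss + (T₀ − T_ss) e^(−t/τ). Set T = 47.7:
e^(−t/τ) = (47.7 − 54.321)/(17.1 − 54.321) = 0.17789
t = −414.49 · ln(0.17789) = 715.67 s.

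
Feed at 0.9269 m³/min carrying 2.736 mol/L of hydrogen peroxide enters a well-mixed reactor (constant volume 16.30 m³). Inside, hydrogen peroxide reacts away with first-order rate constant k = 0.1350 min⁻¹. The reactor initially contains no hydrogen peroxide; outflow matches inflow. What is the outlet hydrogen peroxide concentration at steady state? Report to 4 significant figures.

Species balance: V dC/dt = Q C_in − Q C − k V C.
Steady state (dC/dt = 0): C_ss = Q C_in/(Q + kV) = C_in/(1 + kV/Q).
C_ss = 0.9269·2.736/(0.9269 + 0.1350·16.30) = 2.53600/3.12740 = 0.810897 mol/L.

0.8109 mol/L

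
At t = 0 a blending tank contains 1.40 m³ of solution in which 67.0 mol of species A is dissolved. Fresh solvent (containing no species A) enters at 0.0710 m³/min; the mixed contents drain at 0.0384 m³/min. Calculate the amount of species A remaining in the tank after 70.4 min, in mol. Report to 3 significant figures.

Let m(t) be the amount of species A. Volume: V(t) = V₀ + (Q_in − Q_out) t = 1.40 + 0.032600 t; V(70.4) = 3.6950 m³.
Solute balance: dm/dt = 0 − Q_out C = −Q_out m/V(t).
dm/m = −Q_out dt/(V₀ + 0.032600 t); integrating gives ln(m/m₀) = −(Q_out/(Q_in−Q_out)) ln(V/V₀).
m = m₀ (V₀/V)^(Q_out/(Q_in−Q_out)) = 67.0 × (1.40/3.6950)^(1.1779) = 21.360 mol.

21.4 mol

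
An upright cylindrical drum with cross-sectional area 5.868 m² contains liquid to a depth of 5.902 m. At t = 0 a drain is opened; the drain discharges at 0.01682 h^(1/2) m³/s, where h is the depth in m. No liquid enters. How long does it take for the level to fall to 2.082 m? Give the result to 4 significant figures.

688.3 s

A dh/dt = −Q_out = −0.01682 √h.
∫ h^(−1/2) dh = −(0.01682/A) ∫ dt, giving 2√h = 2√h₀ − (0.01682/A) t.
t = 2A(√h₀ − √h)/0.01682 = 2·5.868·(√5.902 − √2.082)/0.01682
  = 11.7360 × (2.42940 − 1.44291) / 0.01682 = 688.314 s.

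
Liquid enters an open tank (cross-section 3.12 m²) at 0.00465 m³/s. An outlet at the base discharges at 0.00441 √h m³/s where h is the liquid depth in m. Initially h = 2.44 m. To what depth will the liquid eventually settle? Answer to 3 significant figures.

1.11 m

Level balance: A dh/dt = 0.00465 − 0.00441 √h. Setting dh/dt = 0:
Q_in = 0.00441 √h_ss ⇒ √h_ss = 0.00465/0.00441 = 1.0544.
h_ss = 1.0544² = 1.1118 m. (Since h₀ = 2.44 m > h_ss, the level will fall toward this value.)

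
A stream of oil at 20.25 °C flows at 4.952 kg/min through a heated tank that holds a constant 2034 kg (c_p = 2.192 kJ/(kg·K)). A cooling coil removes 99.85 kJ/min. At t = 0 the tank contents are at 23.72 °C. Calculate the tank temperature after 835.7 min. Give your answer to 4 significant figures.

First-law balance (no shaft work): M c_p dT/dt = ṁ c_p (T_in − T) − 99.85.
τ = M/ṁ = 410.743 min; T_ss = T_in − Q̇/(ṁ c_p) = 20.25 − 99.85/(4.952·2.192) = 11.0513 °C.
T approaches T_ss exponentially: T(t) = T_ss + (T₀ − T_ss) e^(−t/τ).
T(835.7) = 11.0513 + (12.6687)·e^(−835.7/410.743) = 11.0513 + (12.6687)·0.130732 = 12.7075 °C.

12.71 °C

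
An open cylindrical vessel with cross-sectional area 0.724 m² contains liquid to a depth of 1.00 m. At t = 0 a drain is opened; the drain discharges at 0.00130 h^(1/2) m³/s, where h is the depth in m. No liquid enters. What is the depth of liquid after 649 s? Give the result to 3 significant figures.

0.174 m

With no inflow, A dh/dt = −0.00130 √h.
This is separable: 2 d(√h)/dt = −0.00130/A, so √h = √h₀ − (0.00130/(2A)) t.
√h = √1.00 − 0.00130·649/(2·0.724) = 1.0000 − 0.58267 = 0.41733.
h = 0.41733² = 0.17417 m.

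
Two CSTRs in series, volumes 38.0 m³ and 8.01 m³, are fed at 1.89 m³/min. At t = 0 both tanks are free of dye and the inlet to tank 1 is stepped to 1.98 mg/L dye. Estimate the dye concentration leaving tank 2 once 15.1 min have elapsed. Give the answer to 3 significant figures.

Species balance on tank i: dCᵢ/dt = (Cᵢ₋₁ − Cᵢ)/τᵢ with τᵢ = Vᵢ/Q.
τ₁ = 38.0/1.89 = 20.106 min; τ₂ = 8.01/1.89 = 4.2381 min.
Tank 1: C₁ = C_in(1 − e^(−t/τ₁)). Tank 2 (τ₁ ≠ τ₂): C₂ = C_in[1 − (τ₁ e^(−t/τ₁) − τ₂ e^(−t/τ₂))/(τ₁ − τ₂)].
At t = 15.1: e^(−t/τ₁) = 0.47188, e^(−t/τ₂) = 0.028356.
C₂ = 1.98·[1 − (20.106·0.47188 − 4.2381·0.028356)/(15.868)] = 1.98·0.40966 = 0.81112 mg/L.

0.811 mg/L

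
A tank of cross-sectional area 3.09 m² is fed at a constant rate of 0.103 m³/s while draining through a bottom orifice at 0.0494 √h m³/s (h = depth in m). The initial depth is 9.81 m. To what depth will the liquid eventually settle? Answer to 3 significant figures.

A dh/dt = Q_in − 0.0494 √h. Steady state requires inflow = outflow:
Q_in = 0.0494 √h_ss ⇒ √h_ss = 0.103/0.0494 = 2.0850.
h_ss = 2.0850² = 4.3473 m. (Since h₀ = 9.81 m > h_ss, the level will fall toward this value.)

4.35 m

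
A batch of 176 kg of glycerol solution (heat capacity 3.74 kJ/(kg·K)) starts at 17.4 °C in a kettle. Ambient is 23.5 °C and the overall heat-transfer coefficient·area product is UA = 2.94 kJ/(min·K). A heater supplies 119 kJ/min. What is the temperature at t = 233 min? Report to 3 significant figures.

Unsteady energy balance on the tank contents: M c_p dT/dt = −UA(T − T_amb) + Q̇.
dT/dt = (T_ss − T)/τ with T_ss = T_amb + Q̇/UA = 23.5 + 119/2.94 = 63.976 °C, τ = M c_p/UA = 176·3.74/2.94 = 223.89 min.
T approaches T_ss exponentially: T(t) = T_ss + (T₀ − T_ss) e^(−t/τ).
T(233) = 63.976 + (-46.576)·0.35321 = 47.525 °C.

47.5 °C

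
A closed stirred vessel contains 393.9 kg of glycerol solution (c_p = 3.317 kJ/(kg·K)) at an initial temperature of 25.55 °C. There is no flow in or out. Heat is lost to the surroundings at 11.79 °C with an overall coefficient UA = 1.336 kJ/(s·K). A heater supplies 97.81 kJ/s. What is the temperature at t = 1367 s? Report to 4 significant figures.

70.31 °C

M c_p dT/dt = −UA(T − T_amb) + Q̇.
dT/dt = (T_ss − T)/τ with T_ss = T_amb + Q̇/UA = 11.79 + 97.81/1.336 = 85.0011 °C, τ = M c_p/UA = 393.9·3.317/1.336 = 977.969 s.
Integrating: T(t) = T_ss + (T₀ − T_ss) e^(−t/τ).
T(1367) = 85.0011 + (-59.4511)·0.247141 = 70.3083 °C.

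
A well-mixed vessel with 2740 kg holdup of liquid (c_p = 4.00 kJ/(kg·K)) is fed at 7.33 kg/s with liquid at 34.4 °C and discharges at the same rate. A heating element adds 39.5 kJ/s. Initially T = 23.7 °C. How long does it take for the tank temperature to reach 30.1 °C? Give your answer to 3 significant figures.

283 s

Unsteady energy balance on the tank contents: M c_p dT/dt = ṁ c_p (T_in − T) + 39.5.
τ = M/ṁ = 373.81 s; T_ss = T_in + Q̇/(ṁ c_p) = 35.747 °C.
T(t) = T_ss + (T₀ − T_ss) e^(−t/τ). Set T = 30.1:
e^(−t/τ) = (30.1 − 35.747)/(23.7 − 35.747) = 0.46876
t = −373.81 · ln(0.46876) = 283.22 s.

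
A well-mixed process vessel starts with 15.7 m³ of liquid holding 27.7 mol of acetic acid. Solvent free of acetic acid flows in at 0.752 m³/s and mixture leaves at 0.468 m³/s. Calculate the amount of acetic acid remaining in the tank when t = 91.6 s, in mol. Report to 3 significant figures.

5.54 mol

Let m(t) be the amount of acetic acid. Volume: V(t) = V₀ + (Q_in − Q_out) t = 15.7 + 0.28400 t; V(91.6) = 41.714 m³.
Species balance (pure solvent in): dm/dt = −Q_out · m/V(t).
dm/m = −Q_out dt/(V₀ + 0.28400 t); integrating gives ln(m/m₀) = −(Q_out/(Q_in−Q_out)) ln(V/V₀).
m = m₀ (V₀/V)^(Q_out/(Q_in−Q_out)) = 27.7 × (15.7/41.714)^(1.6479) = 5.5353 mol.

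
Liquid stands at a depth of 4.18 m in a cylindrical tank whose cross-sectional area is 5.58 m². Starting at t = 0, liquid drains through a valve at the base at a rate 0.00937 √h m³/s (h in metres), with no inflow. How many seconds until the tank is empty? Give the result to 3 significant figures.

2440 s

Mass balance (ρ constant): A dh/dt = −0.00937 √h.
∫ h^(−1/2) dh = −(0.00937/A) ∫ dt, giving 2√h = 2√h₀ − (0.00937/A) t.
Tank is empty when √h = 0: t_empty = 2A√h₀/0.00937.
t_empty = 2·5.58·√4.18/0.00937 = 11.160·2.0445/0.00937 = 2435.1 s.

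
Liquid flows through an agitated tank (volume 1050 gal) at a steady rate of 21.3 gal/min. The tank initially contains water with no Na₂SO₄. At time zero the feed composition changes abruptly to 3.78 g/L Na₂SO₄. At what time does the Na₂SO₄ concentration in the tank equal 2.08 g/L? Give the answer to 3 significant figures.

39.4 min

Transient balance on the dissolved component: V dC/dt = Q(C_in − C), so τ = V/Q = 49.296 min.
C(t) = C_in + (C₀ − C_in) e^(−t/τ). Set C = 2.08 and solve for t:
e^(−t/τ) = (C − C_in)/(C₀ − C_in) = (2.08 − 3.78)/(0 − 3.78) = 0.44974
t = −τ ln(…) = 49.296 × 0.79910 = 39.392 min.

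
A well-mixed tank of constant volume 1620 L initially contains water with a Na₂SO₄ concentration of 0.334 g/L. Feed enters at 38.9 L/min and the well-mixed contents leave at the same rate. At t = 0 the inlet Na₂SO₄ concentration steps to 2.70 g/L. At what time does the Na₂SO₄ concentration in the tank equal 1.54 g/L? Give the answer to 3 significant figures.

29.7 min

Species balance on the tank: V dC/dt = Q(C_in − C), so τ = V/Q = 41.645 min.
C(t) = C_in + (C₀ − C_in) e^(−t/τ). Set C = 1.54 and solve for t:
e^(−t/τ) = (C − C_in)/(C₀ − C_in) = (1.54 − 2.70)/(0.334 − 2.70) = 0.49028
t = −τ ln(…) = 41.645 × 0.71278 = 29.684 min.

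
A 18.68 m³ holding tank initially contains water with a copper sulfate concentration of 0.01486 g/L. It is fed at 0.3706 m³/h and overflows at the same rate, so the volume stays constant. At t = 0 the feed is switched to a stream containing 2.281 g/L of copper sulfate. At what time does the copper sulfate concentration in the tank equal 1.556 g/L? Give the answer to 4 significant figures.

Species balance: V dC/dt = Q(C_in − C) ⇒ τ = V/Q = 50.4047 h.
C(t) = C_in + (C₀ − C_in) e^(−t/τ). Set C = 1.556 and solve for t:
e^(−t/τ) = (C − C_in)/(C₀ − C_in) = (1.556 − 2.281)/(0.01486 − 2.281) = 0.319927
t = −τ ln(…) = 50.4047 × 1.13966 = 57.4444 h.

57.44 h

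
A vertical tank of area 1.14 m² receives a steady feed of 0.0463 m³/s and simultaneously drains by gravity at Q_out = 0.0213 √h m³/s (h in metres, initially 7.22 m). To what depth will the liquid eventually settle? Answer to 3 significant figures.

4.73 m

Unsteady balance on liquid volume: A dh/dt = Q_in − 0.0213 √h. At steady state dh/dt = 0:
Q_in = 0.0213 √h_ss ⇒ √h_ss = 0.0463/0.0213 = 2.1737.
h_ss = 2.1737² = 4.7250 m. (Since h₀ = 7.22 m > h_ss, the level will fall toward this value.)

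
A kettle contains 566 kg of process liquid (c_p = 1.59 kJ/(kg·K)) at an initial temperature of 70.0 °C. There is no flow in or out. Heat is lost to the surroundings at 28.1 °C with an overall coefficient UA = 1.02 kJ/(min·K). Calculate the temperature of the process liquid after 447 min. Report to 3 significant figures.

First-law balance (no shaft work): M c_p dT/dt = −UA(T − T_amb).
dT/dt = (T_ss − T)/τ with T_ss = T_amb = 28.100 °C, τ = M c_p/UA = 566·1.59/1.02 = 882.29 min.
Solution: T(t) = T_ss + (T₀ − T_ss) e^(−t/τ).
T(447) = 28.100 + (41.900)·0.60252 = 53.346 °C.

53.3 °C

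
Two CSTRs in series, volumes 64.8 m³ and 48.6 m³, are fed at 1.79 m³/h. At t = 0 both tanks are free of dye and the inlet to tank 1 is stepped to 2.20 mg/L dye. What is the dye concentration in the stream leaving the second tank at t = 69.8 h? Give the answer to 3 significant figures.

Each tank obeys Vᵢ dCᵢ/dt = Q(Cᵢ₋₁ − Cᵢ), so τᵢ = Vᵢ/Q.
τ₁ = 64.8/1.79 = 36.201 h; τ₂ = 48.6/1.79 = 27.151 h.
Solving the cascade with C₁(0)=C₂(0)=0 gives C₂(t) = C_in[1 − (τ₁ e^(−t/τ₁) − τ₂ e^(−t/τ₂))/(τ₁ − τ₂)].
At t = 69.8: e^(−t/τ₁) = 0.14542, e^(−t/τ₂) = 0.076473.
C₂ = 2.20·[1 − (36.201·0.14542 − 27.151·0.076473)/(9.0503)] = 2.20·0.64773 = 1.4250 mg/L.

1.43 mg/L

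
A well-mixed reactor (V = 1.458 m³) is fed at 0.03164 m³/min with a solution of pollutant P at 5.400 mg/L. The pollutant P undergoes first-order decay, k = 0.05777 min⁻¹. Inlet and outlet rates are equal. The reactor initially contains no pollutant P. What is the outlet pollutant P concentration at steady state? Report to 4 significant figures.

1.475 mg/L

Species balance: V dC/dt = Q C_in − Q C − k V C.
Steady state (dC/dt = 0): C_ss = Q C_in/(Q + kV) = C_in/(1 + kV/Q).
C_ss = 0.03164·5.400/(0.03164 + 0.05777·1.458) = 0.170856/0.115869 = 1.47457 mg/L.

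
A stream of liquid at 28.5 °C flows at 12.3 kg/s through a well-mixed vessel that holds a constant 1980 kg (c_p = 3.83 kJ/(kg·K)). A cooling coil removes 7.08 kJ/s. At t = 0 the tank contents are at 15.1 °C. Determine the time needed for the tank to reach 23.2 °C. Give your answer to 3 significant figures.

Energy balance: M c_p dT/dt = ṁ c_p (T_in − T) − 7.08.
τ = M/ṁ = 160.98 s; T_ss = T_in − Q̇/(ṁ c_p) = 28.350 °C.
T(t) = T_ss + (T₀ − T_ss) e^(−t/τ). Set T = 23.2:
e^(−t/τ) = (23.2 − 28.350)/(15.1 − 28.350) = 0.38867
t = −160.98 · ln(0.38867) = 152.13 s.

152 s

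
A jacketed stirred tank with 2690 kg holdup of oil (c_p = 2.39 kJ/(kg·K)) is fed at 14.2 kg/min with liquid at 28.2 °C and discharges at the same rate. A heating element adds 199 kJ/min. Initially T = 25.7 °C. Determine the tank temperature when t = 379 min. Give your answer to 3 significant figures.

32.9 °C

M c_p dT/dt = ṁ c_p (T_in − T) + Q̇.
Rearrange: dT/dt = (T_ss − T)/τ with τ = M/ṁ = 189.44 min and T_ss = T_in + Q̇/(ṁ c_p) = 34.064 °C.
Solution: T(t) = T_ss + (T₀ − T_ss) e^(−t/τ).
T(379) = 34.064 + (-8.3636)·e^(−379/189.44) = 34.064 + (-8.3636)·0.13524 = 32.932 °C.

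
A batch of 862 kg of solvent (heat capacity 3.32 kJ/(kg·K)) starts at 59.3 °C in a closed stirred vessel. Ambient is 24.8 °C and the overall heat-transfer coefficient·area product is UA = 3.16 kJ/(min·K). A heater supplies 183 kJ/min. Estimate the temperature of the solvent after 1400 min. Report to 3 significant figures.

77.7 °C

Lumped-capacitance energy balance: M c_p dT/dt = UA(T_amb − T) + Q̇.
dT/dt = (T_ss − T)/τ with T_ss = T_amb + Q̇/UA = 24.8 + 183/3.16 = 82.711 °C, τ = M c_p/UA = 862·3.32/3.16 = 905.65 min.
Integrating: T(t) = T_ss + (T₀ − T_ss) e^(−t/τ).
T(1400) = 82.711 + (-23.411)·0.21313 = 77.722 °C.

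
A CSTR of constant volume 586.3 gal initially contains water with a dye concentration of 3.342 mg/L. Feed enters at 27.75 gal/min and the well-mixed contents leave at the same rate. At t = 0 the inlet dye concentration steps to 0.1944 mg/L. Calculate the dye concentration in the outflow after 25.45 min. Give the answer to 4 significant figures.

Transient balance on the dissolved component: V dC/dt = Q(C_in − C).
So dC/dt = (C_in − C)/τ with τ = V/Q = 586.3/27.75 = 21.1279 min.
C approaches C_in exponentially: C(t) = C_in + (C₀ − C_in) e^(−t/τ).
C(25.45) = 0.1944 + (3.342 − 0.1944)·e^(−25.45/21.1279) = 0.1944 + (3.14760)·0.299822 = 1.13812 mg/L.

1.138 mg/L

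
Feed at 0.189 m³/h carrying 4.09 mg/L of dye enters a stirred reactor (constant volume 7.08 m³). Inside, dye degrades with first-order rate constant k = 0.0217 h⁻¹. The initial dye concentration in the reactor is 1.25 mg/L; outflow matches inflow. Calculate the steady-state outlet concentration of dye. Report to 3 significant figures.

Accumulation = in − out − consumed: V dC/dt = Q C_in − Q C − k V C.
At steady state: 0 = Q C_in − (Q + kV) C_ss, so C_ss = Q C_in/(Q + kV).
C_ss = 0.189·4.09/(0.189 + 0.0217·7.08) = 0.77301/0.34264 = 2.2561 mg/L.

2.26 mg/L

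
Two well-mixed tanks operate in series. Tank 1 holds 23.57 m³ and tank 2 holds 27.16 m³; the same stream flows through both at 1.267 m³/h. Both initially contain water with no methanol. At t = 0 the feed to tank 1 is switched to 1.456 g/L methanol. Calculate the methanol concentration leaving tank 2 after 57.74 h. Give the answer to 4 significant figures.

1.140 g/L

Time constants: τᵢ = Vᵢ/Q for each well-mixed tank.
τ₁ = 23.57/1.267 = 18.6030 h; τ₂ = 27.16/1.267 = 21.4365 h.
Solving the cascade with C₁(0)=C₂(0)=0 gives C₂(t) = C_in[1 − (τ₁ e^(−t/τ₁) − τ₂ e^(−t/τ₂))/(τ₁ − τ₂)].
At t = 57.74: e^(−t/τ₁) = 0.0448783, e^(−t/τ₂) = 0.0676410.
C₂ = 1.456·[1 − (18.6030·0.0448783 − 21.4365·0.0676410)/(-2.83346)] = 1.456·0.782912 = 1.13992 g/L.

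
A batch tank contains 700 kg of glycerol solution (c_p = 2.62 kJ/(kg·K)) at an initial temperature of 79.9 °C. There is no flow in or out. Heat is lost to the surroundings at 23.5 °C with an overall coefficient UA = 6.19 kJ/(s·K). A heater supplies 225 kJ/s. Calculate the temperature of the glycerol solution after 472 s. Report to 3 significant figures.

Energy balance: M c_p dT/dt = −UA(T − T_amb) + Q̇.
dT/dt = (T_ss − T)/τ with T_ss = T_amb + Q̇/UA = 23.5 + 225/6.19 = 59.849 °C, τ = M c_p/UA = 700·2.62/6.19 = 296.28 s.
Solution: T(t) = T_ss + (T₀ − T_ss) e^(−t/τ).
T(472) = 59.849 + (20.051)·0.20330 = 63.925 °C.

63.9 °C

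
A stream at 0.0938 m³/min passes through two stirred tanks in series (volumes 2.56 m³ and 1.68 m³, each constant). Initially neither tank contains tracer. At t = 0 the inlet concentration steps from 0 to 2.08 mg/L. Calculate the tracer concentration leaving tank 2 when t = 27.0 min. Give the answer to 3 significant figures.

Each tank obeys Vᵢ dCᵢ/dt = Q(Cᵢ₋₁ − Cᵢ), so τᵢ = Vᵢ/Q.
τ₁ = 2.56/0.0938 = 27.292 min; τ₂ = 1.68/0.0938 = 17.910 min.
Solving the cascade with C₁(0)=C₂(0)=0 gives C₂(t) = C_in[1 − (τ₁ e^(−t/τ₁) − τ₂ e^(−t/τ₂))/(τ₁ − τ₂)].
At t = 27.0: e^(−t/τ₁) = 0.37184, e^(−t/τ₂) = 0.22146.
C₂ = 2.08·[1 − (27.292·0.37184 − 17.910·0.22146)/(9.3817)] = 2.08·0.34108 = 0.70945 mg/L.

0.709 mg/L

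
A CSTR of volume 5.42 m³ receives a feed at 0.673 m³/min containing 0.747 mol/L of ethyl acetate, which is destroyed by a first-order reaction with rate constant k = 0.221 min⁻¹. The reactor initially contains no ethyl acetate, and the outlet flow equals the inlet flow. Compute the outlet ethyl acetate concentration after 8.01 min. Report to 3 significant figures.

Accumulation = in − out − consumed: V dC/dt = Q C_in − Q C − k V C.
This is linear with rate a = Q/V + k = 0.34517 min⁻¹.
C_ss = Q C_in/(Q + kV) = 0.26872 mol/L; C(t) = C_ss + (C₀ − C_ss) e^(−a t).
C(8.01) = 0.26872 + (-0.26872)·e^(−0.34517·8.01) = 0.26872 + (-0.26872)·0.062988 = 0.25180 mol/L.

0.252 mol/L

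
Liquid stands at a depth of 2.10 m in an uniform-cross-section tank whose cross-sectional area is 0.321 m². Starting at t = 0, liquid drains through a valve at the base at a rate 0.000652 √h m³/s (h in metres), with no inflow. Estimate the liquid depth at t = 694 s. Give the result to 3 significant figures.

A dh/dt = −Q_out = −0.000652 √h.
Separate and integrate: 2(√h − √h₀) = −(0.000652/A) t.
√h = √2.10 − 0.000652·694/(2·0.321) = 1.4491 − 0.70481 = 0.74433.
h = 0.74433² = 0.55402 m.

0.554 m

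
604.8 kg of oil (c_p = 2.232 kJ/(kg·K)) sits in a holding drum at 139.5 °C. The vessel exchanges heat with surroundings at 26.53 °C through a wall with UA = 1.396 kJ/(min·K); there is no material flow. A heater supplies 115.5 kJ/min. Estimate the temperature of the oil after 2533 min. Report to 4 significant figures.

M c_p dT/dt = −UA(T − T_amb) + Q̇.
dT/dt = (T_ss − T)/τ with T_ss = T_amb + Q̇/UA = 26.53 + 115.5/1.396 = 109.266 °C, τ = M c_p/UA = 604.8·2.232/1.396 = 966.987 min.
Integrating: T(t) = T_ss + (T₀ − T_ss) e^(−t/τ).
T(2533) = 109.266 + (30.2336)·0.0728409 = 111.469 °C.

111.5 °C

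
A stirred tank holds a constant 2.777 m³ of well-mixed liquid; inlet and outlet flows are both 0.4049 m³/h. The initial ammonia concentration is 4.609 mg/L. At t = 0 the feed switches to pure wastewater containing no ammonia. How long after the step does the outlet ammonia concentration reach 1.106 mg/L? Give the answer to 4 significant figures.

Unsteady species balance (constant V, well mixed): V dC/dt = Q(C_in − C), so τ = V/Q = 6.85848 h.
C(t) = C_in + (C₀ − C_in) e^(−t/τ). Set C = 1.106 and solve for t:
e^(−t/τ) = (C − C_in)/(C₀ − C_in) = (1.106 − 0)/(4.609 − 0) = 0.239965
t = −τ ln(…) = 6.85848 × 1.42726 = 9.78885 h.

9.789 h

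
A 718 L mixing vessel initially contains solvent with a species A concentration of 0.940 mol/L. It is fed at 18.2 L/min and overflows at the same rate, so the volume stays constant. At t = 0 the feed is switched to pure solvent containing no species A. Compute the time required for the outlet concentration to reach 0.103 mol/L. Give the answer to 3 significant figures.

87.2 min

Species balance on the tank: V dC/dt = Q(C_in − C), so τ = V/Q = 39.451 min.
C(t) = C_in + (C₀ − C_in) e^(−t/τ). Set C = 0.103 and solve for t:
e^(−t/τ) = (C − C_in)/(C₀ − C_in) = (0.103 − 0)/(0.940 − 0) = 0.10957
t = −τ ln(…) = 39.451 × 2.2112 = 87.231 min.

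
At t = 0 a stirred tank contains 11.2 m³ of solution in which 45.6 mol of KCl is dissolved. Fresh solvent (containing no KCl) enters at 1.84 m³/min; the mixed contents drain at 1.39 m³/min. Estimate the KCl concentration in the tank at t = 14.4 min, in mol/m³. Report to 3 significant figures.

Let m(t) be the amount of KCl. Volume: V(t) = V₀ + (Q_in − Q_out) t = 11.2 + 0.45000 t; V(14.4) = 17.680 m³.
Species balance (pure solvent in): dm/dt = −Q_out · m/V(t).
dm/m = −Q_out dt/(V₀ + 0.45000 t); integrating gives ln(m/m₀) = −(Q_out/(Q_in−Q_out)) ln(V/V₀).
m = m₀ (V₀/V)^(Q_out/(Q_in−Q_out)) = 45.6 × (11.2/17.680)^(3.0889) = 11.131 mol.
C = m/V = 11.131/17.680 = 0.62960 mol/m³.

0.630 mol/m³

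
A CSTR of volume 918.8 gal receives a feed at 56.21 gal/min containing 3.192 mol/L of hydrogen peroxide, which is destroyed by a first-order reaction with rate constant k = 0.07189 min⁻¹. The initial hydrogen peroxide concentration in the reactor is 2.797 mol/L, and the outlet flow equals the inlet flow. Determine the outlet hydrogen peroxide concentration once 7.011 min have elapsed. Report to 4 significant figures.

1.991 mol/L

Accumulation = in − out − consumed: V dC/dt = Q C_in − Q C − k V C.
This is linear with rate a = Q/V + k = 0.133068 min⁻¹.
C_ss = Q C_in/(Q + kV) = 1.46752 mol/L; C(t) = C_ss + (C₀ − C_ss) e^(−a t).
C(7.011) = 1.46752 + (1.32948)·e^(−0.133068·7.011) = 1.46752 + (1.32948)·0.393397 = 1.99053 mol/L.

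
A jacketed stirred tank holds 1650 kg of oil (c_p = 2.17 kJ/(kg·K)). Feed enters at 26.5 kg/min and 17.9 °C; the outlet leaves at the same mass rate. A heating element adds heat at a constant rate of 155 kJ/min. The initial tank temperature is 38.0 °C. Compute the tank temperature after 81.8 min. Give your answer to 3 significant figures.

25.3 °C

Energy balance: M c_p dT/dt = ṁ c_p (T_in − T) + 155.
τ = M/ṁ = 62.264 min; T_ss = T_in + Q̇/(ṁ c_p) = 17.9 + 155/(26.5·2.17) = 20.595 °C.
T approaches T_ss exponentially: T(t) = T_ss + (T₀ − T_ss) e^(−t/τ).
T(81.8) = 20.595 + (17.405)·e^(−81.8/62.264) = 20.595 + (17.405)·0.26881 = 25.274 °C.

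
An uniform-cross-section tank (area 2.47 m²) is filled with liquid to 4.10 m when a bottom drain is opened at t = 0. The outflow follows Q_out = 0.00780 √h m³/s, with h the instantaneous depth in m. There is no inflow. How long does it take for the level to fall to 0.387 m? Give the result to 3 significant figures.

888 s

A dh/dt = −Q_out = −0.00780 √h.
Separate and integrate: 2(√h − √h₀) = −(0.00780/A) t.
t = 2A(√h₀ − √h)/0.00780 = 2·2.47·(√4.10 − √0.387)/0.00780
  = 4.9400 × (2.0248 − 0.62209) / 0.00780 = 888.41 s.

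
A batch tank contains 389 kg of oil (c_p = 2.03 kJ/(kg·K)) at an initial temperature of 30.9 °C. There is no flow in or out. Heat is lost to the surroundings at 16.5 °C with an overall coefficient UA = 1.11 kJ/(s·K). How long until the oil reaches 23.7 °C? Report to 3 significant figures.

493 s

Lumped-capacitance energy balance: M c_p dT/dt = UA(T_amb − T).
τ = M c_p/UA = 711.41 s; T_ss = T_amb = 16.500 °C.
T(t) = T_ss + (T₀ − T_ss)e^(−t/τ); set T = 23.7:
t = −τ ln[(T − T_ss)/(T₀ − T_ss)] = −711.41 · ln(0.50000) = 493.11 s.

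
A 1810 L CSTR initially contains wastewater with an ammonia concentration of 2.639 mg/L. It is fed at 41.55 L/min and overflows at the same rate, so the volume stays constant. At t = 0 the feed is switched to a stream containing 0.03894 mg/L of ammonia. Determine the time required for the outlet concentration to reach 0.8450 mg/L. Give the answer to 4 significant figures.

Transient balance on the dissolved component: V dC/dt = Q(C_in − C), so τ = V/Q = 43.5620 min.
C(t) = C_in + (C₀ − C_in) e^(−t/τ). Set C = 0.8450 and solve for t:
e^(−t/τ) = (C − C_in)/(C₀ − C_in) = (0.8450 − 0.03894)/(2.639 − 0.03894) = 0.310016
t = −τ ln(…) = 43.5620 × 1.17113 = 51.0168 min.

51.02 min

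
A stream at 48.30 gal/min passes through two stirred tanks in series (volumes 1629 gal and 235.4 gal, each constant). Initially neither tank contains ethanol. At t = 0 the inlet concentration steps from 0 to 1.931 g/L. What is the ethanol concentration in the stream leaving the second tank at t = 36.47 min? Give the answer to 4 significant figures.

Each tank obeys Vᵢ dCᵢ/dt = Q(Cᵢ₋₁ − Cᵢ), so τᵢ = Vᵢ/Q.
τ₁ = 1629/48.30 = 33.7267 min; τ₂ = 235.4/48.30 = 4.87371 min.
Solving the cascade with C₁(0)=C₂(0)=0 gives C₂(t) = C_in[1 − (τ₁ e^(−t/τ₁) − τ₂ e^(−t/τ₂))/(τ₁ − τ₂)].
At t = 36.47: e^(−t/τ₁) = 0.339141, e^(−t/τ₂) = 0.000562560.
C₂ = 1.931·[1 − (33.7267·0.339141 − 4.87371·0.000562560)/(28.8530)] = 1.931·0.603668 = 1.16568 g/L.

1.166 g/L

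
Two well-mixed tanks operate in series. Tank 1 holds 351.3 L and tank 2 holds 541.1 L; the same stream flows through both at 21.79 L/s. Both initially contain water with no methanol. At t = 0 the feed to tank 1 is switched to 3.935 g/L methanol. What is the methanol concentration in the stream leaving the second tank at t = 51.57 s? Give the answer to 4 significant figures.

Time constants: τᵢ = Vᵢ/Q for each well-mixed tank.
τ₁ = 351.3/21.79 = 16.1221 s; τ₂ = 541.1/21.79 = 24.8325 s.
Tank 1: C₁ = C_in(1 − e^(−t/τ₁)). Tank 2 (τ₁ ≠ τ₂): C₂ = C_in[1 − (τ₁ e^(−t/τ₁) − τ₂ e^(−t/τ₂))/(τ₁ − τ₂)].
At t = 51.57: e^(−t/τ₁) = 0.0408144, e^(−t/τ₂) = 0.125341.
C₂ = 3.935·[1 − (16.1221·0.0408144 − 24.8325·0.125341)/(-8.71042)] = 3.935·0.718208 = 2.82615 g/L.

2.826 g/L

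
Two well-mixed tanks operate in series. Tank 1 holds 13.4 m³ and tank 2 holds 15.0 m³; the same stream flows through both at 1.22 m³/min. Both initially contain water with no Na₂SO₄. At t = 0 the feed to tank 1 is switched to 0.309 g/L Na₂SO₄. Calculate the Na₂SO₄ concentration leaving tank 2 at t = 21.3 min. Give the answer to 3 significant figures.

Species balance on tank i: dCᵢ/dt = (Cᵢ₋₁ − Cᵢ)/τᵢ with τᵢ = Vᵢ/Q.
τ₁ = 13.4/1.22 = 10.984 min; τ₂ = 15.0/1.22 = 12.295 min.
Solving the cascade with C₁(0)=C₂(0)=0 gives C₂(t) = C_in[1 − (τ₁ e^(−t/τ₁) − τ₂ e^(−t/τ₂))/(τ₁ − τ₂)].
At t = 21.3: e^(−t/τ₁) = 0.14381, e^(−t/τ₂) = 0.17686.
C₂ = 0.309·[1 − (10.984·0.14381 − 12.295·0.17686)/(-1.3115)] = 0.309·0.54636 = 0.16883 g/L.

0.169 g/L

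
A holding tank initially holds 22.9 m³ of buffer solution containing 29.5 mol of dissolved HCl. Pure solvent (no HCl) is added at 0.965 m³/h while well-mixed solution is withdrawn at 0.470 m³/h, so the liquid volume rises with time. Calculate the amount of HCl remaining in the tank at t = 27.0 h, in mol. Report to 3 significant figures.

Total volume: dV/dt = Q_in − Q_out = 0.49500 m³/h, so V(t) = 22.9 + 0.49500 t and V(27.0) = 36.265 m³.
No HCl enters, so dm/dt = −Q_out · (m/V).
Separate: dm/m = −Q_out dt/V(t) ⇒ ln(m/m₀) = −(Q_out/(Q_in−Q_out)) ln(V/V₀).
m = m₀ (V₀/V)^(Q_out/(Q_in−Q_out)) = 29.5 × (22.9/36.265)^(0.94949) = 19.066 mol.

19.1 mol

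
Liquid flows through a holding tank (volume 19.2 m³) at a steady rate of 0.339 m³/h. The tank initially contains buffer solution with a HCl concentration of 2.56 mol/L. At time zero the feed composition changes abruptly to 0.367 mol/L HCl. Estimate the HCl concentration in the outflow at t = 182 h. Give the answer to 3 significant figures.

0.455 mol/L

Transient balance on the dissolved component: V dC/dt = Q(C_in − C).
Rewrite as dC/dt + C/τ = C_in/τ, τ = V/Q = 56.637 h.
Integrating: C(t) = C_in + (C₀ − C_in) e^(−t/τ).
C(182) = 0.367 + (2.56 − 0.367)·e^(−182/56.637) = 0.367 + (2.1930)·0.040218 = 0.45520 mol/L.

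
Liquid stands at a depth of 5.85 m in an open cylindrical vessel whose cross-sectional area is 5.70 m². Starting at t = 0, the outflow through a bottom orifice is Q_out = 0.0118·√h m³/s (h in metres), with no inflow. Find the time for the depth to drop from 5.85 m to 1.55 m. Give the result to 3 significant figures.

1130 s

With no inflow, A dh/dt = −0.0118 √h.
Separate and integrate: 2(√h − √h₀) = −(0.0118/A) t.
t = 2A(√h₀ − √h)/0.0118 = 2·5.70·(√5.85 − √1.55)/0.0118
  = 11.400 × (2.4187 − 1.2450) / 0.0118 = 1133.9 s.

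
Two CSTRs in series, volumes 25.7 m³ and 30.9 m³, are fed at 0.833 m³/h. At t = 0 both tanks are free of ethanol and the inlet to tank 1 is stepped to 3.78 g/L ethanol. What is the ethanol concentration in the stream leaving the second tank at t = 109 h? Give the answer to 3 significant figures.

3.14 g/L

Species balance on tank i: dCᵢ/dt = (Cᵢ₋₁ − Cᵢ)/τᵢ with τᵢ = Vᵢ/Q.
τ₁ = 25.7/0.833 = 30.852 h; τ₂ = 30.9/0.833 = 37.095 h.
Solving the cascade with C₁(0)=C₂(0)=0 gives C₂(t) = C_in[1 − (τ₁ e^(−t/τ₁) − τ₂ e^(−t/τ₂))/(τ₁ − τ₂)].
At t = 109: e^(−t/τ₁) = 0.029218, e^(−t/τ₂) = 0.052950.
C₂ = 3.78·[1 − (30.852·0.029218 − 37.095·0.052950)/(-6.2425)] = 3.78·0.82976 = 3.1365 g/L.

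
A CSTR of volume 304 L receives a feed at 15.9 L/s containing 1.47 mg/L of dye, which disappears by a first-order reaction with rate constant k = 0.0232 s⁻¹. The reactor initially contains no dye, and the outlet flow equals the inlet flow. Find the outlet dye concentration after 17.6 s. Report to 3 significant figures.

Species balance: V dC/dt = Q C_in − Q C − k V C.
This is linear with rate a = Q/V + k = 0.075503 s⁻¹.
C_ss = Q C_in/(Q + kV) = 1.0183 mg/L; C(t) = C_ss + (C₀ − C_ss) e^(−a t).
C(17.6) = 1.0183 + (-1.0183)·e^(−0.075503·17.6) = 1.0183 + (-1.0183)·0.26478 = 0.74868 mg/L.

0.749 mg/L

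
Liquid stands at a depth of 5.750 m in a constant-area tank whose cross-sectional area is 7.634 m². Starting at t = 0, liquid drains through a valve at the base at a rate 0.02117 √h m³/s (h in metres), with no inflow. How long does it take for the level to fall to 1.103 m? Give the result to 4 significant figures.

A dh/dt = −Q_out = −0.02117 √h.
This is separable: 2 d(√h)/dt = −0.02117/A, so √h = √h₀ − (0.02117/(2A)) t.
t = 2A(√h₀ − √h)/0.02117 = 2·7.634·(√5.750 − √1.103)/0.02117
  = 15.2680 × (2.39792 − 1.05024) / 0.02117 = 971.958 s.

972.0 s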